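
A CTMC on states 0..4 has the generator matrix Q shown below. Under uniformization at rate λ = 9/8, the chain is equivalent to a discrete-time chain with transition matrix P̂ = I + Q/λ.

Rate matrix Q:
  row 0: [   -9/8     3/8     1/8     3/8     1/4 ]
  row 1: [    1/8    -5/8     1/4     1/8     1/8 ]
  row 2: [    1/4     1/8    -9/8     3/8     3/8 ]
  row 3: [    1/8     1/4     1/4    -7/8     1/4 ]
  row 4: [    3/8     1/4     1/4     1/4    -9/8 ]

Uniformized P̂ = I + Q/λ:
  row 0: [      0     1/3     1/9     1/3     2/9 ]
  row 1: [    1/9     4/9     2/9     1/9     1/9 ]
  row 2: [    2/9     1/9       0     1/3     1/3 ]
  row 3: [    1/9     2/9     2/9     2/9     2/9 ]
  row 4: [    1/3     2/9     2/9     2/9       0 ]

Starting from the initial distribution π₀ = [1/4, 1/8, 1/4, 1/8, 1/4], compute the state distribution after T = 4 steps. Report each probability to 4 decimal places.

π = [0.1512, 0.2831, 0.1682, 0.2263, 0.1712]

t=0: π = [0.2500, 0.1250, 0.2500, 0.1250, 0.2500]
t=1: π = [0.1667, 0.2500, 0.1389, 0.2639, 0.1806]
t=2: π = [0.1481, 0.2809, 0.1728, 0.2284, 0.1698]
t=3: π = [0.1516, 0.2819, 0.1674, 0.2267, 0.1725]
t=4: π = [0.1512, 0.2831, 0.1682, 0.2263, 0.1712]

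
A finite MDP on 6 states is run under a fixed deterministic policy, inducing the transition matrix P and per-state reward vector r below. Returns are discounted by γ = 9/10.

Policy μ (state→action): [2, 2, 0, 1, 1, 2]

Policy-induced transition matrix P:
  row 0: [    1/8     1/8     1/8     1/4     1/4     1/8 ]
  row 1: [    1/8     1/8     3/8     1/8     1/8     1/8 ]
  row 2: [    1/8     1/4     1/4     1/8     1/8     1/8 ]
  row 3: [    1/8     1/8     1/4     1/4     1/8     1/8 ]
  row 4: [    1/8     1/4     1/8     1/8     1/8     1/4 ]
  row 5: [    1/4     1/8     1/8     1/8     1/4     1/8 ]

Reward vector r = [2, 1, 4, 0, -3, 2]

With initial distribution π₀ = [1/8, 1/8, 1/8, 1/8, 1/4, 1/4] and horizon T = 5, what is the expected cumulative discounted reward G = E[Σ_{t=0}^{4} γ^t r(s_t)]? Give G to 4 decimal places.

t=0: π = [0.1250, 0.1250, 0.1250, 0.1250, 0.2500, 0.2500], E[r] = 0.6250, γ^t·E[r] = 0.625000, running G = 0.625000
t=1: π = [0.1563, 0.1719, 0.1875, 0.1563, 0.1719, 0.1563], E[r] = 1.0313, γ^t·E[r] = 0.928125, running G = 1.553125
t=2: π = [0.1445, 0.1699, 0.2109, 0.1641, 0.1641, 0.1465], E[r] = 1.1035, γ^t·E[r] = 0.893848, running G = 2.446973
t=3: π = [0.1433, 0.1719, 0.2144, 0.1636, 0.1614, 0.1455], E[r] = 1.1228, γ^t·E[r] = 0.818523, running G = 3.265496
t=4: π = [0.1432, 0.1720, 0.2152, 0.1634, 0.1611, 0.1452], E[r] = 1.1262, γ^t·E[r] = 0.738913, running G = 4.004409

G = 4.0044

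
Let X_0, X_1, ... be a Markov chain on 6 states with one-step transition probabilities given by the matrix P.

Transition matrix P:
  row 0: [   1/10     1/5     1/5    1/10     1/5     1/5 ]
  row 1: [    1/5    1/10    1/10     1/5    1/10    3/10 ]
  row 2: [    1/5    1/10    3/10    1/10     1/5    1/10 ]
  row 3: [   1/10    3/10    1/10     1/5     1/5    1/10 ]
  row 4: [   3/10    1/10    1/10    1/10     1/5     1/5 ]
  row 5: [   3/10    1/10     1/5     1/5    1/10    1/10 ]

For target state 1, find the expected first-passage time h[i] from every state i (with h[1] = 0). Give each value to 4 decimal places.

h = [6.2389, 0.0000, 6.8830, 5.4250, 6.7984, 6.6812]

First-step conditioning: h[1] = 0; for i ≠ 1, h[i] = 1 + Σ_k P[i][k]·h[k].
  h[0] = 1 + 1/10·h[0] + 1/5·h[2] + 1/10·h[3] + 1/5·h[4] + 1/5·h[5]
  h[2] = 1 + 1/5·h[0] + 3/10·h[2] + 1/10·h[3] + 1/5·h[4] + 1/10·h[5]
  h[3] = 1 + 1/10·h[0] + 1/10·h[2] + 1/5·h[3] + 1/5·h[4] + 1/10·h[5]
  h[4] = 1 + 3/10·h[0] + 1/10·h[2] + 1/10·h[3] + 1/5·h[4] + 1/5·h[5]
  h[5] = 1 + 3/10·h[0] + 1/5·h[2] + 1/5·h[3] + 1/10·h[4] + 1/10·h[5]
Solving the 5×5 linear system over states ≠ 1 gives exactly h = [44995/7212, 0, 12410/1803, 39125/7212, 24515/3606, 48185/7212] (h[1] = 0 is the target).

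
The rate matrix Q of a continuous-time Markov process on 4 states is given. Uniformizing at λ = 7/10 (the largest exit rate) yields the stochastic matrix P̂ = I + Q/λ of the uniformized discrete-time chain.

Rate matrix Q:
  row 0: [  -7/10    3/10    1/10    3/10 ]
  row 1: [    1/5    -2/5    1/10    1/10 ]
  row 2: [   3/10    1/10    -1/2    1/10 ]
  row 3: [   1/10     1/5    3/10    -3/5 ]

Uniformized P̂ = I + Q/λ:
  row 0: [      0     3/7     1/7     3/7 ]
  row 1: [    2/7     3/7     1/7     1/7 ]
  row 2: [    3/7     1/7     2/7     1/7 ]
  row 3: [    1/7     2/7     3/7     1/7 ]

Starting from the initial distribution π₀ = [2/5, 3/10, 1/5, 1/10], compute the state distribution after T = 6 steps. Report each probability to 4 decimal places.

t=0: π = [0.4000, 0.3000, 0.2000, 0.1000]
t=1: π = [0.1857, 0.3571, 0.2000, 0.2571]
t=2: π = [0.2245, 0.3347, 0.2449, 0.1959]
t=3: π = [0.2286, 0.3306, 0.2338, 0.2070]
t=4: π = [0.2242, 0.3322, 0.2354, 0.2082]
t=5: π = [0.2255, 0.3316, 0.2360, 0.2069]
t=6: π = [0.2254, 0.3316, 0.2357, 0.2073]

π = [0.2254, 0.3316, 0.2357, 0.2073]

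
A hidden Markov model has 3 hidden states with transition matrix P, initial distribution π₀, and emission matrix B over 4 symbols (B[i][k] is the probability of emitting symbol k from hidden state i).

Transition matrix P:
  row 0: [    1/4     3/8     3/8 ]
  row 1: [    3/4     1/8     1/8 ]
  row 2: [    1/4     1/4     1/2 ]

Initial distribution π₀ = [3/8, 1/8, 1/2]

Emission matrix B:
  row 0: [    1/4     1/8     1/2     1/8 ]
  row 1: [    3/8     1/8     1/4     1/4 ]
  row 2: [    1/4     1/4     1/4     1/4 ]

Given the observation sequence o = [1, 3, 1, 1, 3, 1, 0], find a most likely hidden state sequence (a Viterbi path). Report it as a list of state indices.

t=0: δ = [4.688e-02, 1.562e-02, 1.250e-01]  (obs o_0=1)
t=1: δ = [3.906e-03, 7.812e-03, 1.562e-02]  ψ = [2, 2, 2]  (obs o_1=3)
t=2: δ = [7.324e-04, 4.883e-04, 1.953e-03]  ψ = [1, 2, 2]  (obs o_2=1)
t=3: δ = [6.104e-05, 6.104e-05, 2.441e-04]  ψ = [2, 2, 2]  (obs o_3=1)
t=4: δ = [7.629e-06, 1.526e-05, 3.052e-05]  ψ = [2, 2, 2]  (obs o_4=3)
t=5: δ = [1.431e-06, 9.537e-07, 3.815e-06]  ψ = [1, 2, 2]  (obs o_5=1)
t=6: δ = [2.384e-07, 3.576e-07, 4.768e-07]  ψ = [2, 2, 2]  (obs o_6=0)
backtrack: best end state = 2; path = [2, 2, 2, 2, 2, 2, 2]

path = [2, 2, 2, 2, 2, 2, 2]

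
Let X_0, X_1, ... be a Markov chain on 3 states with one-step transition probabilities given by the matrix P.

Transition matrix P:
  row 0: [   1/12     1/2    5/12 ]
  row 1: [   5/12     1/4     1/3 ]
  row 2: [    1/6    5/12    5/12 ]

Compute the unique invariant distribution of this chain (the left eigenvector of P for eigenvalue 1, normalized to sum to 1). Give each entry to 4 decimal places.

Balance equations π_j = Σ_i π_i·P[i][j]:
  π_0 = 1/12·π_0 + 5/12·π_1 + 1/6·π_2
  π_1 = 1/2·π_0 + 1/4·π_1 + 5/12·π_2
  normalize: π_0 + π_1 + π_2 = 1
Solving the linear system gives exactly π = [43/179, 67/179, 69/179].

π = [0.2402, 0.3743, 0.3855]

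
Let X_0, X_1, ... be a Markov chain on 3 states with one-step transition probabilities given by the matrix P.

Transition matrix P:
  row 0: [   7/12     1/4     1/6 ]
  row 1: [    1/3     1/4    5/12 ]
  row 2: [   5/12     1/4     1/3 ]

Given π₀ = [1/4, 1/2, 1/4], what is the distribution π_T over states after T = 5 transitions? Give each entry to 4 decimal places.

π = [0.4750, 0.2500, 0.2750]

t=0: π = [0.2500, 0.5000, 0.2500]
t=1: π = [0.4167, 0.2500, 0.3333]
t=2: π = [0.4653, 0.2500, 0.2847]
t=3: π = [0.4734, 0.2500, 0.2766]
t=4: π = [0.4747, 0.2500, 0.2753]
t=5: π = [0.4750, 0.2500, 0.2750]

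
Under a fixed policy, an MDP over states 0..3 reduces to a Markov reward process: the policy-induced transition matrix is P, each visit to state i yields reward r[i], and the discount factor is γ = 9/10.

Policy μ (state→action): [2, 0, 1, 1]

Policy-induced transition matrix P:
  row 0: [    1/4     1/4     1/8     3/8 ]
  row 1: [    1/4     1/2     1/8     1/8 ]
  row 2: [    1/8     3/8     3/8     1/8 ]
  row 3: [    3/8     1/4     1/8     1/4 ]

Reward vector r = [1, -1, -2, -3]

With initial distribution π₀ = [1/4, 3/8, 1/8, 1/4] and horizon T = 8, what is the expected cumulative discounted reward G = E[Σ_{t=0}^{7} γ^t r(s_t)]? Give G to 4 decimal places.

t=0: π = [0.2500, 0.3750, 0.1250, 0.2500], E[r] = -1.1250, γ^t·E[r] = -1.125000, running G = -1.125000
t=1: π = [0.2656, 0.3594, 0.1563, 0.2188], E[r] = -1.0625, γ^t·E[r] = -0.956250, running G = -2.081250
t=2: π = [0.2578, 0.3594, 0.1641, 0.2188], E[r] = -1.0859, γ^t·E[r] = -0.879609, running G = -2.960859
t=3: π = [0.2568, 0.3604, 0.1660, 0.2168], E[r] = -1.0859, γ^t·E[r] = -0.791648, running G = -3.752508
t=4: π = [0.2563, 0.3608, 0.1665, 0.2163], E[r] = -1.0864, γ^t·E[r] = -0.712804, running G = -4.465312
t=5: π = [0.2562, 0.3610, 0.1666, 0.2161], E[r] = -1.0864, γ^t·E[r] = -0.641524, running G = -5.106835
t=6: π = [0.2562, 0.3611, 0.1667, 0.2161], E[r] = -1.0864, γ^t·E[r] = -0.577371, running G = -5.684207
t=7: π = [0.2562, 0.3611, 0.1667, 0.2161], E[r] = -1.0864, γ^t·E[r] = -0.519632, running G = -6.203839

G = -6.2038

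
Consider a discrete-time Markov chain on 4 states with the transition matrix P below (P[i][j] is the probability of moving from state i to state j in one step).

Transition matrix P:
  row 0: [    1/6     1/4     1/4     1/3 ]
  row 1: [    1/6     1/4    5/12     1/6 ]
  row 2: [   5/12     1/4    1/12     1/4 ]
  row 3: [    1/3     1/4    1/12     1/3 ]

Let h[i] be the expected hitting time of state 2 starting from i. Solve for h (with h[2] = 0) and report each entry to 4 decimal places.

First-step conditioning: h[2] = 0; for i ≠ 2, h[i] = 1 + Σ_k P[i][k]·h[k].
  h[0] = 1 + 1/6·h[0] + 1/4·h[1] + 1/3·h[3]
  h[1] = 1 + 1/6·h[0] + 1/4·h[1] + 1/6·h[3]
  h[3] = 1 + 1/3·h[0] + 1/4·h[1] + 1/3·h[3]
Solving the 3×3 linear system over states ≠ 2 gives exactly h = [144/35, 116/35, 0, 24/5] (h[2] = 0 is the target).

h = [4.1143, 3.3143, 0.0000, 4.8000]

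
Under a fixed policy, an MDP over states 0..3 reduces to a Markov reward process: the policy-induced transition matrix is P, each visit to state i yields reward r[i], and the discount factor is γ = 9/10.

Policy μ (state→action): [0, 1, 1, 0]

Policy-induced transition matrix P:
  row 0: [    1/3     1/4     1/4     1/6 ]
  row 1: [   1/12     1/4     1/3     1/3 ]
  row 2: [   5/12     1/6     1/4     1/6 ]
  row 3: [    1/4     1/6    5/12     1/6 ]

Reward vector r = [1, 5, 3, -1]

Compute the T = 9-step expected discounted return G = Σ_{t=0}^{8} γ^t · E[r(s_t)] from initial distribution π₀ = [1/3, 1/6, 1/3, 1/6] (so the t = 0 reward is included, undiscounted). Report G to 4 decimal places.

G = 12.4130

t=0: π = [0.3333, 0.1667, 0.3333, 0.1667], E[r] = 2.0000, γ^t·E[r] = 2.000000, running G = 2.000000
t=1: π = [0.3056, 0.2083, 0.2917, 0.1944], E[r] = 2.0278, γ^t·E[r] = 1.825000, running G = 3.825000
t=2: π = [0.2894, 0.2095, 0.2998, 0.2014], E[r] = 2.0347, γ^t·E[r] = 1.648125, running G = 5.473125
t=3: π = [0.2892, 0.2082, 0.3010, 0.2016], E[r] = 2.0318, γ^t·E[r] = 1.481203, running G = 6.954328
t=4: π = [0.2896, 0.2081, 0.3010, 0.2014], E[r] = 2.0316, γ^t·E[r] = 1.332946, running G = 8.287274
t=5: π = [0.2896, 0.2081, 0.3009, 0.2014], E[r] = 2.0317, γ^t·E[r] = 1.199677, running G = 9.486951
t=6: π = [0.2896, 0.2081, 0.3009, 0.2014], E[r] = 2.0317, γ^t·E[r] = 1.079715, running G = 10.566666
t=7: π = [0.2896, 0.2081, 0.3009, 0.2014], E[r] = 2.0317, γ^t·E[r] = 0.971744, running G = 11.538410
t=8: π = [0.2896, 0.2081, 0.3009, 0.2014], E[r] = 2.0317, γ^t·E[r] = 0.874569, running G = 12.412979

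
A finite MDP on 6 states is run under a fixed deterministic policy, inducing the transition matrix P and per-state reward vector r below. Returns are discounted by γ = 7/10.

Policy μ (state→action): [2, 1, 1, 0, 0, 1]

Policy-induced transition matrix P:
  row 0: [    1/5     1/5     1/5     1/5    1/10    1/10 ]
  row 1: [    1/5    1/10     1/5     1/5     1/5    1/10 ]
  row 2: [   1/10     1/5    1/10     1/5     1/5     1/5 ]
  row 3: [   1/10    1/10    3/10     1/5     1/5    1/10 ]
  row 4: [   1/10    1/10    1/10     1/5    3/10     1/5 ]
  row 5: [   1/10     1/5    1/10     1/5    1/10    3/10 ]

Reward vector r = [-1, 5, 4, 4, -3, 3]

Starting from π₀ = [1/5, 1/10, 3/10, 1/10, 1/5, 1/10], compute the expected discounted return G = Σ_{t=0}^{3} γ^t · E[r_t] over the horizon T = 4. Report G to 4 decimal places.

t=0: π = [0.2000, 0.1000, 0.3000, 0.1000, 0.2000, 0.1000], E[r] = 1.6000, γ^t·E[r] = 1.600000, running G = 1.600000
t=1: π = [0.1300, 0.1600, 0.1500, 0.2000, 0.1900, 0.1700], E[r] = 2.0100, γ^t·E[r] = 1.407000, running G = 3.007000
t=2: π = [0.1290, 0.1450, 0.1690, 0.2000, 0.1890, 0.1680], E[r] = 2.0090, γ^t·E[r] = 0.984410, running G = 3.991410
t=3: π = [0.1274, 0.1466, 0.1674, 0.2000, 0.1892, 0.1694], E[r] = 2.0158, γ^t·E[r] = 0.691419, running G = 4.682829

G = 4.6828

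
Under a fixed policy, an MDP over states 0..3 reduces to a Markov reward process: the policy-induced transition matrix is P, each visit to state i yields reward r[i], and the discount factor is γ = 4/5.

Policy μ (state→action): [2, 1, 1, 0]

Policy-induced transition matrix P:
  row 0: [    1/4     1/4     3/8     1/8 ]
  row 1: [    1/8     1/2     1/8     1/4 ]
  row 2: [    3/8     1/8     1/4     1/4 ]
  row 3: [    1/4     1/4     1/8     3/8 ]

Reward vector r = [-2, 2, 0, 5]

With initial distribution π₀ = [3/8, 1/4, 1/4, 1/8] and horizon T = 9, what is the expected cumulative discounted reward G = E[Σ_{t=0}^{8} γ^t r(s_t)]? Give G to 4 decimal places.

t=0: π = [0.3750, 0.2500, 0.2500, 0.1250], E[r] = 0.3750, γ^t·E[r] = 0.375000, running G = 0.375000
t=1: π = [0.2500, 0.2813, 0.2500, 0.2188], E[r] = 1.1563, γ^t·E[r] = 0.925000, running G = 1.300000
t=2: π = [0.2461, 0.2891, 0.2188, 0.2461], E[r] = 1.3164, γ^t·E[r] = 0.842500, running G = 2.142500
t=3: π = [0.2412, 0.2949, 0.2139, 0.2500], E[r] = 1.3574, γ^t·E[r] = 0.695000, running G = 2.837500
t=4: π = [0.2399, 0.2970, 0.2120, 0.2511], E[r] = 1.3698, γ^t·E[r] = 0.561050, running G = 3.398550
t=5: π = [0.2394, 0.2977, 0.2115, 0.2514], E[r] = 1.3737, γ^t·E[r] = 0.450150, running G = 3.848700
t=6: π = [0.2392, 0.2980, 0.2113, 0.2515], E[r] = 1.3751, γ^t·E[r] = 0.360471, running G = 4.209171
t=7: π = [0.2392, 0.2981, 0.2112, 0.2515], E[r] = 1.3755, γ^t·E[r] = 0.288472, running G = 4.497643
t=8: π = [0.2391, 0.2981, 0.2112, 0.2515], E[r] = 1.3757, γ^t·E[r] = 0.230804, running G = 4.728447

G = 4.7284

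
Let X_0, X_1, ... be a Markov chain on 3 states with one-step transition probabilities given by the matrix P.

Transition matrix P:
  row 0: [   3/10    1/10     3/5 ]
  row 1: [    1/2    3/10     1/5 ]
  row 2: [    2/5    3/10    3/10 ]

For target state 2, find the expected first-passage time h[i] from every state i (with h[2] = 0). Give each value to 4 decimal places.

First-step conditioning: h[2] = 0; for i ≠ 2, h[i] = 1 + Σ_k P[i][k]·h[k].
  h[0] = 1 + 3/10·h[0] + 1/10·h[1]
  h[1] = 1 + 1/2·h[0] + 3/10·h[1]
Solving the 2×2 linear system over states ≠ 2 gives exactly h = [20/11, 30/11, 0] (h[2] = 0 is the target).

h = [1.8182, 2.7273, 0.0000]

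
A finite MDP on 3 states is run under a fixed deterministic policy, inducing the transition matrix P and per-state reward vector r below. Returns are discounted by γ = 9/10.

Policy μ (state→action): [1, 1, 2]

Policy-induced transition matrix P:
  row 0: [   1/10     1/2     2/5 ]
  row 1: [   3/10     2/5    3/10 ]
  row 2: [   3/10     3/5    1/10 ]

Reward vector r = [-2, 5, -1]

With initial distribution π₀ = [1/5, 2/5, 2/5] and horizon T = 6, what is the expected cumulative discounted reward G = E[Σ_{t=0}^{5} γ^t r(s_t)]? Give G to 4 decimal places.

t=0: π = [0.2000, 0.4000, 0.4000], E[r] = 1.2000, γ^t·E[r] = 1.200000, running G = 1.200000
t=1: π = [0.2600, 0.5000, 0.2400], E[r] = 1.7400, γ^t·E[r] = 1.566000, running G = 2.766000
t=2: π = [0.2480, 0.4740, 0.2780], E[r] = 1.5960, γ^t·E[r] = 1.292760, running G = 4.058760
t=3: π = [0.2504, 0.4804, 0.2692], E[r] = 1.6320, γ^t·E[r] = 1.189728, running G = 5.248488
t=4: π = [0.2499, 0.4789, 0.2712], E[r] = 1.6234, γ^t·E[r] = 1.065086, running G = 6.313574
t=5: π = [0.2500, 0.4792, 0.2708], E[r] = 1.6254, γ^t·E[r] = 0.959768, running G = 7.273343

G = 7.2733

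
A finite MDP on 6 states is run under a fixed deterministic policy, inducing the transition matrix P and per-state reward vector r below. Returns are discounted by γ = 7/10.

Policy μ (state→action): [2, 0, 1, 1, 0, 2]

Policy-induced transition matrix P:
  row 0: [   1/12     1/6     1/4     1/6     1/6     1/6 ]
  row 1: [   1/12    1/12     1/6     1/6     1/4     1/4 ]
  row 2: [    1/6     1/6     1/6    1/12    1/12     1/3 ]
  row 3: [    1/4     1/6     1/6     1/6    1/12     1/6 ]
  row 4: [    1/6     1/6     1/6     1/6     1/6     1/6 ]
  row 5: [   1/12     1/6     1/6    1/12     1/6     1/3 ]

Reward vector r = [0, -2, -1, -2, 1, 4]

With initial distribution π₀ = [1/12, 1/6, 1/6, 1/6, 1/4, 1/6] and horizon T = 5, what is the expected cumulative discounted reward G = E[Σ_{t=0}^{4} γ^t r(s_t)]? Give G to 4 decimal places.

t=0: π = [0.0833, 0.1667, 0.1667, 0.1667, 0.2500, 0.1667], E[r] = 0.0833, γ^t·E[r] = 0.083333, running G = 0.083333
t=1: π = [0.1458, 0.1528, 0.1736, 0.1389, 0.1528, 0.2361], E[r] = 0.3403, γ^t·E[r] = 0.238194, running G = 0.321528
t=2: π = [0.1337, 0.1539, 0.1788, 0.1325, 0.1534, 0.2477], E[r] = 0.3924, γ^t·E[r] = 0.192257, running G = 0.513785
t=3: π = [0.1331, 0.1538, 0.1778, 0.1311, 0.1535, 0.2506], E[r] = 0.4081, γ^t·E[r] = 0.139989, running G = 0.653774
t=4: π = [0.1328, 0.1538, 0.1778, 0.1310, 0.1537, 0.2509], E[r] = 0.4099, γ^t·E[r] = 0.098415, running G = 0.752188

G = 0.7522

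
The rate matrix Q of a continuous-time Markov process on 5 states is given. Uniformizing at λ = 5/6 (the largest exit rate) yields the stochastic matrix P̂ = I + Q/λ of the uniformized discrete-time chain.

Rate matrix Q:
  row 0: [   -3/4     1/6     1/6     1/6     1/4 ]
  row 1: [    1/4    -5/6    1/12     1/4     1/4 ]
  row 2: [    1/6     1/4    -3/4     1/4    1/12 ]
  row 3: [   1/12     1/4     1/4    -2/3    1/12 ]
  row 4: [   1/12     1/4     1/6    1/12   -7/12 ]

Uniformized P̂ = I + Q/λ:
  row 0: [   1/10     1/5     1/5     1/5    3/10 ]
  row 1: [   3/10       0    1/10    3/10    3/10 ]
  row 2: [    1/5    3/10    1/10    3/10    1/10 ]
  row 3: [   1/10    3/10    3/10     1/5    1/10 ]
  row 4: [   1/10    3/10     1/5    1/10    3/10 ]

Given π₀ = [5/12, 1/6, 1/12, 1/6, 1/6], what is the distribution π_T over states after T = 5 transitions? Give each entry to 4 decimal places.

t=0: π = [0.4167, 0.1667, 0.0833, 0.1667, 0.1667]
t=1: π = [0.1417, 0.2083, 0.1917, 0.2083, 0.2500]
t=2: π = [0.1608, 0.2233, 0.1808, 0.2150, 0.2200]
t=3: π = [0.1628, 0.2169, 0.1811, 0.2184, 0.2208]
t=4: π = [0.1615, 0.2187, 0.1820, 0.2177, 0.2201]
t=5: π = [0.1619, 0.2183, 0.1817, 0.2181, 0.2200]

π = [0.1619, 0.2183, 0.1817, 0.2181, 0.2200]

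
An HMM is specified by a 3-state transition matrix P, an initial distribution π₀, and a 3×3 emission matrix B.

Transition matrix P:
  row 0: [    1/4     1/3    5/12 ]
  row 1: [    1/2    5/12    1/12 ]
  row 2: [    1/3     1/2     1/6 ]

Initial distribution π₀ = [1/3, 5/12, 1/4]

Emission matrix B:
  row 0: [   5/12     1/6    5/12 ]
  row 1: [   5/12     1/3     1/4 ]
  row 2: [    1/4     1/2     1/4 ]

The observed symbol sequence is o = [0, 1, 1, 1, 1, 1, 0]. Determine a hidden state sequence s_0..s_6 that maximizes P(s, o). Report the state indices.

path = [0, 2, 1, 0, 2, 1, 0]

t=0: δ = [1.389e-01, 1.736e-01, 6.250e-02]  (obs o_0=0)
t=1: δ = [1.447e-02, 2.411e-02, 2.894e-02]  ψ = [1, 1, 0]  (obs o_1=1)
t=2: δ = [2.009e-03, 4.823e-03, 3.014e-03]  ψ = [1, 2, 0]  (obs o_2=1)
t=3: δ = [4.019e-04, 6.698e-04, 4.186e-04]  ψ = [1, 1, 0]  (obs o_3=1)
t=4: δ = [5.582e-05, 9.303e-05, 8.372e-05]  ψ = [1, 1, 0]  (obs o_4=1)
t=5: δ = [7.752e-06, 1.395e-05, 1.163e-05]  ψ = [1, 2, 0]  (obs o_5=1)
t=6: δ = [2.907e-06, 2.423e-06, 8.075e-07]  ψ = [1, 1, 0]  (obs o_6=0)
backtrack: best end state = 0; path = [0, 2, 1, 0, 2, 1, 0]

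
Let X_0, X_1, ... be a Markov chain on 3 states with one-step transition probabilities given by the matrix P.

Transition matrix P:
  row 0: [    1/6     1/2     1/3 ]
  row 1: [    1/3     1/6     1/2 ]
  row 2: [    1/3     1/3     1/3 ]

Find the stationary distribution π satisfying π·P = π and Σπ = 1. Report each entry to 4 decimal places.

π = [0.2857, 0.3265, 0.3878]

Balance equations π_j = Σ_i π_i·P[i][j]:
  π_0 = 1/6·π_0 + 1/3·π_1 + 1/3·π_2
  π_1 = 1/2·π_0 + 1/6·π_1 + 1/3·π_2
  normalize: π_0 + π_1 + π_2 = 1
Solving the linear system gives exactly π = [2/7, 16/49, 19/49].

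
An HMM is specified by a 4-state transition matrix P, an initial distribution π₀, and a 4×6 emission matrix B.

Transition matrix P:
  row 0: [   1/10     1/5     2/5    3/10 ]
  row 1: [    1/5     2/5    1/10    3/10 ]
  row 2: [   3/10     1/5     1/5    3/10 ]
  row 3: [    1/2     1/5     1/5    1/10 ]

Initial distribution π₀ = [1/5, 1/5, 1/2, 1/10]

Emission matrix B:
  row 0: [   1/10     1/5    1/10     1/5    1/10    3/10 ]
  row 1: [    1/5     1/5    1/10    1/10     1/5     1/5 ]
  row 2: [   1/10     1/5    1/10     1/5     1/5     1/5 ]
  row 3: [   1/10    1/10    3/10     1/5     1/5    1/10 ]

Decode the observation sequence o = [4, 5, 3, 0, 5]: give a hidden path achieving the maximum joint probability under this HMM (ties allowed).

path = [2, 0, 2, 3, 0]

t=0: δ = [2.000e-02, 4.000e-02, 1.000e-01, 2.000e-02]  (obs o_0=4)
t=1: δ = [9.000e-03, 4.000e-03, 4.000e-03, 3.000e-03]  ψ = [2, 2, 2, 2]  (obs o_1=5)
t=2: δ = [3.000e-04, 1.800e-04, 7.200e-04, 5.400e-04]  ψ = [3, 0, 0, 0]  (obs o_2=3)
t=3: δ = [2.700e-05, 2.880e-05, 1.440e-05, 2.160e-05]  ψ = [3, 2, 2, 2]  (obs o_3=0)
t=4: δ = [3.240e-06, 2.304e-06, 2.160e-06, 8.640e-07]  ψ = [3, 1, 0, 1]  (obs o_4=5)
backtrack: best end state = 0; path = [2, 0, 2, 3, 0]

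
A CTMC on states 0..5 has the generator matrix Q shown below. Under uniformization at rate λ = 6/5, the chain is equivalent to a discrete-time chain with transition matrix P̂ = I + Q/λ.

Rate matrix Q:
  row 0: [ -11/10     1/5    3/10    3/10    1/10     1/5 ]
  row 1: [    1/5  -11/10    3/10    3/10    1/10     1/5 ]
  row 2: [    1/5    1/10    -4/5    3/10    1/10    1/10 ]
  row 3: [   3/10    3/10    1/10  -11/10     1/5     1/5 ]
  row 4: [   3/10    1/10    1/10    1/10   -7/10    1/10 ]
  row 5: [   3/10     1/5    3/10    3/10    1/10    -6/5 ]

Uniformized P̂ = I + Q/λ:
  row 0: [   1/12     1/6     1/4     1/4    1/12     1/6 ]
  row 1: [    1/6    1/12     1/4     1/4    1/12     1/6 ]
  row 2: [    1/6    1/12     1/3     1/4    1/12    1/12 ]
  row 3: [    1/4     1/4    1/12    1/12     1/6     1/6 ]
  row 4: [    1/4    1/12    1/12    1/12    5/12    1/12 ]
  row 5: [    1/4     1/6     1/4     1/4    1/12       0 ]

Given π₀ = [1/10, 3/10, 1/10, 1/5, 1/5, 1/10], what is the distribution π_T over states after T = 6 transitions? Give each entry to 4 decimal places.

t=0: π = [0.1000, 0.3000, 0.1000, 0.2000, 0.2000, 0.1000]
t=1: π = [0.2000, 0.1333, 0.1917, 0.1833, 0.1667, 0.1250]
t=2: π = [0.1896, 0.1410, 0.2076, 0.1917, 0.1542, 0.1160]
t=3: π = [0.1894, 0.1407, 0.2097, 0.1924, 0.1507, 0.1172]
t=4: π = [0.1892, 0.1409, 0.2103, 0.1928, 0.1496, 0.1171]
t=5: π = [0.1892, 0.1410, 0.2105, 0.1929, 0.1493, 0.1172]
t=6: π = [0.1892, 0.1410, 0.2105, 0.1930, 0.1492, 0.1172]

π = [0.1892, 0.1410, 0.2105, 0.1930, 0.1492, 0.1172]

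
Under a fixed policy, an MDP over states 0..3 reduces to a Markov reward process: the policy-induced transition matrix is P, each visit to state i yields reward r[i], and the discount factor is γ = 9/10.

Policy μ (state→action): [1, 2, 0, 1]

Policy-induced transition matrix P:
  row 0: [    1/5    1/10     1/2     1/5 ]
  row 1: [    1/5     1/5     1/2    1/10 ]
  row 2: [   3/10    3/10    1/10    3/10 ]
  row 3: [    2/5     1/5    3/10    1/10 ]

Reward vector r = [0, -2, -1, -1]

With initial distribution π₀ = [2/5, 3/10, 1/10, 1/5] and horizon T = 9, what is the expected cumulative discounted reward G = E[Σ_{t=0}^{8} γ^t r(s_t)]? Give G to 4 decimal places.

G = -5.6810

t=0: π = [0.4000, 0.3000, 0.1000, 0.2000], E[r] = -0.9000, γ^t·E[r] = -0.900000, running G = -0.900000
t=1: π = [0.2500, 0.1700, 0.4200, 0.1600], E[r] = -0.9200, γ^t·E[r] = -0.828000, running G = -1.728000
t=2: π = [0.2740, 0.2170, 0.3000, 0.2090], E[r] = -0.9430, γ^t·E[r] = -0.763830, running G = -2.491830
t=3: π = [0.2718, 0.2026, 0.3382, 0.1874], E[r] = -0.9308, γ^t·E[r] = -0.678553, running G = -3.170383
t=4: π = [0.2713, 0.2066, 0.3272, 0.1948], E[r] = -0.9353, γ^t·E[r] = -0.613677, running G = -3.784060
t=5: π = [0.2717, 0.2056, 0.3301, 0.1926], E[r] = -0.9339, γ^t·E[r] = -0.551462, running G = -4.335522
t=6: π = [0.2715, 0.2058, 0.3294, 0.1932], E[r] = -0.9343, γ^t·E[r] = -0.496534, running G = -4.832056
t=7: π = [0.2716, 0.2058, 0.3296, 0.1930], E[r] = -0.9342, γ^t·E[r] = -0.446829, running G = -5.278884
t=8: π = [0.2716, 0.2058, 0.3296, 0.1931], E[r] = -0.9342, γ^t·E[r] = -0.402157, running G = -5.681041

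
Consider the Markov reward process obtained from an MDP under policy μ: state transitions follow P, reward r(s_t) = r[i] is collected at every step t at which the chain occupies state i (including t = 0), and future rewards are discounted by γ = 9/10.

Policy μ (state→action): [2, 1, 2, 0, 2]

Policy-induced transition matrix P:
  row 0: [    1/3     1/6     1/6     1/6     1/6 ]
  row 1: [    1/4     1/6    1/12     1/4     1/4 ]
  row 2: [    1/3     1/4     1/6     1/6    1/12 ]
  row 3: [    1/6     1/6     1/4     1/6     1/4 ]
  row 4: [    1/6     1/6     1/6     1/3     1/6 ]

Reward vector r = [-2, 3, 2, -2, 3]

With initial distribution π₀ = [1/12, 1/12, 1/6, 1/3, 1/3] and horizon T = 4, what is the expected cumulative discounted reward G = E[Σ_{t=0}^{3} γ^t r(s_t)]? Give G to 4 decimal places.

t=0: π = [0.0833, 0.0833, 0.1667, 0.3333, 0.3333], E[r] = 0.7500, γ^t·E[r] = 0.750000, running G = 0.750000
t=1: π = [0.2153, 0.1806, 0.1875, 0.2292, 0.1875], E[r] = 0.5903, γ^t·E[r] = 0.531250, running G = 1.281250
t=2: π = [0.2488, 0.1823, 0.1707, 0.2130, 0.1852], E[r] = 0.5203, γ^t·E[r] = 0.421406, running G = 1.702656
t=3: π = [0.2518, 0.1809, 0.1692, 0.2127, 0.1854], E[r] = 0.5082, γ^t·E[r] = 0.370512, running G = 2.073168

G = 2.0732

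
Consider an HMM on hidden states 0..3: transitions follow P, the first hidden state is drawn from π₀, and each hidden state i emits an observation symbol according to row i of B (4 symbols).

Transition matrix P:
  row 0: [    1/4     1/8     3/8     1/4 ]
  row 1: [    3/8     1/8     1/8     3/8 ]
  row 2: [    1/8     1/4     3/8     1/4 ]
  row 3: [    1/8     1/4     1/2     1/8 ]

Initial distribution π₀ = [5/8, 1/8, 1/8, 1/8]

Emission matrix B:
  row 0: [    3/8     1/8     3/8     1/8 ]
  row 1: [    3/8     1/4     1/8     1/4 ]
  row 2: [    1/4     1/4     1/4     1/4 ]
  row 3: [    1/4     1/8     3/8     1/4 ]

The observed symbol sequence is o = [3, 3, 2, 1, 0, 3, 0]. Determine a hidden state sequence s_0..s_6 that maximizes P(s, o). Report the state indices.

t=0: δ = [7.812e-02, 3.125e-02, 3.125e-02, 3.125e-02]  (obs o_0=3)
t=1: δ = [2.441e-03, 2.441e-03, 7.324e-03, 4.883e-03]  ψ = [0, 0, 0, 0]  (obs o_1=3)
t=2: δ = [3.433e-04, 2.289e-04, 6.866e-04, 6.866e-04]  ψ = [1, 2, 2, 2]  (obs o_2=2)
t=3: δ = [1.073e-05, 4.292e-05, 8.583e-05, 2.146e-05]  ψ = [0, 2, 3, 2]  (obs o_3=1)
t=4: δ = [6.035e-06, 8.047e-06, 8.047e-06, 5.364e-06]  ψ = [1, 2, 2, 2]  (obs o_4=0)
t=5: δ = [3.772e-07, 5.029e-07, 7.544e-07, 7.544e-07]  ψ = [1, 2, 2, 1]  (obs o_5=3)
t=6: δ = [7.072e-08, 7.072e-08, 9.430e-08, 4.715e-08]  ψ = [1, 2, 3, 1]  (obs o_6=0)
backtrack: best end state = 2; path = [0, 2, 3, 2, 1, 3, 2]

path = [0, 2, 3, 2, 1, 3, 2]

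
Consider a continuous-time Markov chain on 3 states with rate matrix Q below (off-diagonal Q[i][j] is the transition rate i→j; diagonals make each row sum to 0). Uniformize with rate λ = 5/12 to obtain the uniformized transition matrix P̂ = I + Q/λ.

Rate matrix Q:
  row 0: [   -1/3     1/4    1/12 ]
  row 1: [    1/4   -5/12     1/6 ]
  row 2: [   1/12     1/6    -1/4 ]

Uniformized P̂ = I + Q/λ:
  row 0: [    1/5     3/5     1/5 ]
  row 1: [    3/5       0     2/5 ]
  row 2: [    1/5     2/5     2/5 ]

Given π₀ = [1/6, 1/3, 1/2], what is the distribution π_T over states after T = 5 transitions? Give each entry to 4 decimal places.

t=0: π = [0.1667, 0.3333, 0.5000]
t=1: π = [0.3333, 0.3000, 0.3667]
t=2: π = [0.3200, 0.3467, 0.3333]
t=3: π = [0.3387, 0.3253, 0.3360]
t=4: π = [0.3301, 0.3376, 0.3323]
t=5: π = [0.3350, 0.3310, 0.3340]

π = [0.3350, 0.3310, 0.3340]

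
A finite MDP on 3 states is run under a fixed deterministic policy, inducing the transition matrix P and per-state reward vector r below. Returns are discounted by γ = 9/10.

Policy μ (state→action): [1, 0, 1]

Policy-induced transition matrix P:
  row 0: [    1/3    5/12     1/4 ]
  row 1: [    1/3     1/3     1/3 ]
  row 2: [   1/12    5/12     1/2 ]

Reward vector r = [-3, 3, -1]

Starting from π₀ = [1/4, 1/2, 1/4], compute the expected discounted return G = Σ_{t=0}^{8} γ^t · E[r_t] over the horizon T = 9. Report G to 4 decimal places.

t=0: π = [0.2500, 0.5000, 0.2500], E[r] = 0.5000, γ^t·E[r] = 0.500000, running G = 0.500000
t=1: π = [0.2708, 0.3750, 0.3542], E[r] = -0.0417, γ^t·E[r] = -0.037500, running G = 0.462500
t=2: π = [0.2448, 0.3854, 0.3698], E[r] = 0.0521, γ^t·E[r] = 0.042188, running G = 0.504688
t=3: π = [0.2409, 0.3845, 0.3746], E[r] = 0.0564, γ^t·E[r] = 0.041133, running G = 0.545820
t=4: π = [0.2397, 0.3846, 0.3757], E[r] = 0.0591, γ^t·E[r] = 0.038776, running G = 0.584596
t=5: π = [0.2394, 0.3846, 0.3760], E[r] = 0.0596, γ^t·E[r] = 0.035215, running G = 0.619811
t=6: π = [0.2393, 0.3846, 0.3760], E[r] = 0.0598, γ^t·E[r] = 0.031770, running G = 0.651581
t=7: π = [0.2393, 0.3846, 0.3761], E[r] = 0.0598, γ^t·E[r] = 0.028610, running G = 0.680192
t=8: π = [0.2393, 0.3846, 0.3761], E[r] = 0.0598, γ^t·E[r] = 0.025753, running G = 0.705945

G = 0.7059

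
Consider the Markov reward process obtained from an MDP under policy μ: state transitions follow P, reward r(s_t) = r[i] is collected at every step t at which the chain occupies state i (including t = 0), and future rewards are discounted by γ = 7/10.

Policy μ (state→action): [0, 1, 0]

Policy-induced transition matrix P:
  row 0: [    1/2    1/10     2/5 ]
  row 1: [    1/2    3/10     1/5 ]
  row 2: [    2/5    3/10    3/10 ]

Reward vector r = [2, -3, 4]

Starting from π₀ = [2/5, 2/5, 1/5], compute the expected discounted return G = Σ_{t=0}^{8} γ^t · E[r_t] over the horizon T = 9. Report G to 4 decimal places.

G = 3.8848

t=0: π = [0.4000, 0.4000, 0.2000], E[r] = 0.4000, γ^t·E[r] = 0.400000, running G = 0.400000
t=1: π = [0.4800, 0.2200, 0.3000], E[r] = 1.5000, γ^t·E[r] = 1.050000, running G = 1.450000
t=2: π = [0.4700, 0.2040, 0.3260], E[r] = 1.6320, γ^t·E[r] = 0.799680, running G = 2.249680
t=3: π = [0.4674, 0.2060, 0.3266], E[r] = 1.6232, γ^t·E[r] = 0.556758, running G = 2.806438
t=4: π = [0.4673, 0.2065, 0.3261], E[r] = 1.6197, γ^t·E[r] = 0.388885, running G = 3.195323
t=5: π = [0.4674, 0.2065, 0.3261], E[r] = 1.6195, γ^t·E[r] = 0.272190, running G = 3.467513
t=6: π = [0.4674, 0.2065, 0.3261], E[r] = 1.6196, γ^t·E[r] = 0.190539, running G = 3.658052
t=7: π = [0.4674, 0.2065, 0.3261], E[r] = 1.6196, γ^t·E[r] = 0.133378, running G = 3.791430
t=8: π = [0.4674, 0.2065, 0.3261], E[r] = 1.6196, γ^t·E[r] = 0.093365, running G = 3.884795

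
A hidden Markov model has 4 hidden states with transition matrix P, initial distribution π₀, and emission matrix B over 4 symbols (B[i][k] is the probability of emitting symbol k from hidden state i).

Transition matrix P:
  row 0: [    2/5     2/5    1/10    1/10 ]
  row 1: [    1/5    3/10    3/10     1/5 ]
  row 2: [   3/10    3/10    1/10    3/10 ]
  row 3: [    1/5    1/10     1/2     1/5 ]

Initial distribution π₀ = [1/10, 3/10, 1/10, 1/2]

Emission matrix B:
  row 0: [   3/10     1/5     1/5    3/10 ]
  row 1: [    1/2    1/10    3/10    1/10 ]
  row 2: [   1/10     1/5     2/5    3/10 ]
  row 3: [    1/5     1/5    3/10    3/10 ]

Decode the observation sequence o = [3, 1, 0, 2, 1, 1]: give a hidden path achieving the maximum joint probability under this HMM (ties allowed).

t=0: δ = [3.000e-02, 3.000e-02, 3.000e-02, 1.500e-01]  (obs o_0=3)
t=1: δ = [6.000e-03, 1.500e-03, 1.500e-02, 6.000e-03]  ψ = [3, 3, 3, 3]  (obs o_1=1)
t=2: δ = [1.350e-03, 2.250e-03, 3.000e-04, 9.000e-04]  ψ = [2, 2, 3, 2]  (obs o_2=0)
t=3: δ = [1.080e-04, 2.025e-04, 2.700e-04, 1.350e-04]  ψ = [0, 1, 1, 1]  (obs o_3=2)
t=4: δ = [1.620e-05, 8.100e-06, 1.350e-05, 1.620e-05]  ψ = [2, 2, 3, 2]  (obs o_4=1)
t=5: δ = [1.296e-06, 6.480e-07, 1.620e-06, 8.100e-07]  ψ = [0, 0, 3, 2]  (obs o_5=1)
backtrack: best end state = 2; path = [3, 2, 1, 2, 3, 2]

path = [3, 2, 1, 2, 3, 2]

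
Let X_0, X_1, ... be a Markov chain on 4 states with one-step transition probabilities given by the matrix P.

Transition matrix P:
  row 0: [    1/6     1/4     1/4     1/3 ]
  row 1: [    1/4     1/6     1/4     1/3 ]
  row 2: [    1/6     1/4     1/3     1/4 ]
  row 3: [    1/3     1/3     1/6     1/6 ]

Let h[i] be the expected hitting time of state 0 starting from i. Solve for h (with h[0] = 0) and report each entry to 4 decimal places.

h = [0.0000, 3.9740, 4.3636, 3.6623]

First-step conditioning: h[0] = 0; for i ≠ 0, h[i] = 1 + Σ_k P[i][k]·h[k].
  h[1] = 1 + 1/6·h[1] + 1/4·h[2] + 1/3·h[3]
  h[2] = 1 + 1/4·h[1] + 1/3·h[2] + 1/4·h[3]
  h[3] = 1 + 1/3·h[1] + 1/6·h[2] + 1/6·h[3]
Solving the 3×3 linear system over states ≠ 0 gives exactly h = [0, 306/77, 48/11, 282/77] (h[0] = 0 is the target).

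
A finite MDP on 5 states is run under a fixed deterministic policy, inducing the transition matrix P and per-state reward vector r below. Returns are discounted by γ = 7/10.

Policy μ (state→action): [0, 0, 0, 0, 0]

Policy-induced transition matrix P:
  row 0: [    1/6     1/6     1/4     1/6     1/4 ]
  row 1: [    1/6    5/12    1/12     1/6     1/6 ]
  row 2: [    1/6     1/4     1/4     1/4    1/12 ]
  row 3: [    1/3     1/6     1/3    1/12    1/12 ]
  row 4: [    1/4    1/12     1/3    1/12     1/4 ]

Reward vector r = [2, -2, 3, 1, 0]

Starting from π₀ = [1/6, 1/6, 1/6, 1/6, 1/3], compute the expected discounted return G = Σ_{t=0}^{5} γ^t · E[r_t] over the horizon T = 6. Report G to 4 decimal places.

t=0: π = [0.1667, 0.1667, 0.1667, 0.1667, 0.3333], E[r] = 0.6667, γ^t·E[r] = 0.666667, running G = 0.666667
t=1: π = [0.2222, 0.1944, 0.2639, 0.1389, 0.1806], E[r] = 0.9861, γ^t·E[r] = 0.690278, running G = 1.356944
t=2: π = [0.2049, 0.2222, 0.2442, 0.1620, 0.1667], E[r] = 0.8600, γ^t·E[r] = 0.421377, running G = 1.778322
t=3: π = [0.2076, 0.2287, 0.2404, 0.1596, 0.1638], E[r] = 0.8384, γ^t·E[r] = 0.287587, running G = 2.065908
t=4: π = [0.2069, 0.2302, 0.2388, 0.1597, 0.1643], E[r] = 0.8297, γ^t·E[r] = 0.199199, running G = 2.265108
t=5: π = [0.2070, 0.2304, 0.2386, 0.1596, 0.1644], E[r] = 0.8286, γ^t·E[r] = 0.139256, running G = 2.404364

G = 2.4044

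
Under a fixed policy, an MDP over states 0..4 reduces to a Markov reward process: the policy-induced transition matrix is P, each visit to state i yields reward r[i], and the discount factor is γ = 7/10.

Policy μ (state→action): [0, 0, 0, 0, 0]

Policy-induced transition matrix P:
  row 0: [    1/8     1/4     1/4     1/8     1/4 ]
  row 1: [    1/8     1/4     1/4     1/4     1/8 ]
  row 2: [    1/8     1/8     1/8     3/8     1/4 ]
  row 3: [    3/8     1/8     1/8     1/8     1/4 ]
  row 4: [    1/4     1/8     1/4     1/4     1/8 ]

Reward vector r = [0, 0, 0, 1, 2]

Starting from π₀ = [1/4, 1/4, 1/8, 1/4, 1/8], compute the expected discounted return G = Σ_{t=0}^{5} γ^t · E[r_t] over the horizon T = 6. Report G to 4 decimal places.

G = 1.7052

t=0: π = [0.2500, 0.2500, 0.1250, 0.2500, 0.1250], E[r] = 0.5000, γ^t·E[r] = 0.500000, running G = 0.500000
t=1: π = [0.2031, 0.1875, 0.2031, 0.2031, 0.2031], E[r] = 0.6094, γ^t·E[r] = 0.426563, running G = 0.926563
t=2: π = [0.2012, 0.1738, 0.1992, 0.2246, 0.2012], E[r] = 0.6270, γ^t·E[r] = 0.307207, running G = 1.233770
t=3: π = [0.2063, 0.1719, 0.1970, 0.2217, 0.2031], E[r] = 0.6279, γ^t·E[r] = 0.215380, running G = 1.449149
t=4: π = [0.2058, 0.1723, 0.1977, 0.2211, 0.2031], E[r] = 0.6274, γ^t·E[r] = 0.150634, running G = 1.599783
t=5: π = [0.2057, 0.1723, 0.1977, 0.2213, 0.2031], E[r] = 0.6275, γ^t·E[r] = 0.105462, running G = 1.705246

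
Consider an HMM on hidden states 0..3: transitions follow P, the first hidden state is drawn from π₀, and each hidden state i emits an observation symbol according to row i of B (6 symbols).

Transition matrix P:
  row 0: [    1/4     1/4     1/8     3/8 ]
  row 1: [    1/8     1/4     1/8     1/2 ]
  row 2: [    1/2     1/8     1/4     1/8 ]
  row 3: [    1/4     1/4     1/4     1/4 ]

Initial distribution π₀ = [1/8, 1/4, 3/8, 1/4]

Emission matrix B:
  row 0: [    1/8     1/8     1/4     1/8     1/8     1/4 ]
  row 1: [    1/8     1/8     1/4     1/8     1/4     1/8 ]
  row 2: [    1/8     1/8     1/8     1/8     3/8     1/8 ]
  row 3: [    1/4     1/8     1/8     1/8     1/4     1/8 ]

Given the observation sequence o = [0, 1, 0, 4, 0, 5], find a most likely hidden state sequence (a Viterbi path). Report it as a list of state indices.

path = [2, 0, 3, 1, 3, 0]

t=0: δ = [1.562e-02, 3.125e-02, 4.688e-02, 6.250e-02]  (obs o_0=0)
t=1: δ = [2.930e-03, 1.953e-03, 1.953e-03, 1.953e-03]  ψ = [2, 3, 3, 1]  (obs o_1=1)
t=2: δ = [1.221e-04, 9.155e-05, 6.104e-05, 2.747e-04]  ψ = [2, 0, 2, 0]  (obs o_2=0)
t=3: δ = [8.583e-06, 1.717e-05, 2.575e-05, 1.717e-05]  ψ = [3, 3, 3, 3]  (obs o_3=4)
t=4: δ = [1.609e-06, 5.364e-07, 8.047e-07, 2.146e-06]  ψ = [2, 1, 2, 1]  (obs o_4=0)
t=5: δ = [1.341e-07, 6.706e-08, 6.706e-08, 7.544e-08]  ψ = [3, 3, 3, 0]  (obs o_5=5)
backtrack: best end state = 0; path = [2, 0, 3, 1, 3, 0]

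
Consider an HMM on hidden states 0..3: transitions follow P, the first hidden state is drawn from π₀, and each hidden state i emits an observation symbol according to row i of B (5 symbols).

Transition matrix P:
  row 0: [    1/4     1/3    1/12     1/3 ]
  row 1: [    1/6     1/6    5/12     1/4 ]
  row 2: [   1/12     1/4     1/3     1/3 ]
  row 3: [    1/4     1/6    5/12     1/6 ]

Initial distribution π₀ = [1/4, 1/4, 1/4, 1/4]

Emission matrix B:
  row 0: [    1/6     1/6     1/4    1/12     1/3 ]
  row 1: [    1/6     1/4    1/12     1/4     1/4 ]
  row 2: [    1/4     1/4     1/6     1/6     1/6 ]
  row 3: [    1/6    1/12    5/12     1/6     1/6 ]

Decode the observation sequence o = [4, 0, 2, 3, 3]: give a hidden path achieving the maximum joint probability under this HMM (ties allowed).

t=0: δ = [8.333e-02, 6.250e-02, 4.167e-02, 4.167e-02]  (obs o_0=4)
t=1: δ = [3.472e-03, 4.630e-03, 6.510e-03, 4.630e-03]  ψ = [0, 0, 1, 0]  (obs o_1=0)
t=2: δ = [2.894e-04, 1.356e-04, 3.617e-04, 9.042e-04]  ψ = [3, 2, 2, 2]  (obs o_2=2)
t=3: δ = [1.884e-05, 3.768e-05, 6.279e-05, 2.512e-05]  ψ = [3, 3, 3, 3]  (obs o_3=3)
t=4: δ = [5.233e-07, 3.925e-06, 3.489e-06, 3.489e-06]  ψ = [1, 2, 2, 2]  (obs o_4=3)
backtrack: best end state = 1; path = [1, 2, 3, 2, 1]

path = [1, 2, 3, 2, 1]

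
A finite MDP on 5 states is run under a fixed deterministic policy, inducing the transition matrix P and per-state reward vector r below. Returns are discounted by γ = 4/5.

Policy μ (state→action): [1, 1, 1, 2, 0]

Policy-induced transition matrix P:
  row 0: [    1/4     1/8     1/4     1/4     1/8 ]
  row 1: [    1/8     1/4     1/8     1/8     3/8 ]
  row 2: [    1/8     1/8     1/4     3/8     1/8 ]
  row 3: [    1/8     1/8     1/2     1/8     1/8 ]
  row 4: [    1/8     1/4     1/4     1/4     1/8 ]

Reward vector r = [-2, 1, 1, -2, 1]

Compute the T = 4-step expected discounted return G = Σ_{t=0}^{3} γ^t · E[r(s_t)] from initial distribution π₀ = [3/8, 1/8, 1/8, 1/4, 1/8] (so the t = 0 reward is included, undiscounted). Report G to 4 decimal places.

G = -1.1843

t=0: π = [0.3750, 0.1250, 0.1250, 0.2500, 0.1250], E[r] = -0.8750, γ^t·E[r] = -0.875000, running G = -0.875000
t=1: π = [0.1719, 0.1563, 0.2969, 0.2188, 0.1563], E[r] = -0.1719, γ^t·E[r] = -0.137500, running G = -1.012500
t=2: π = [0.1465, 0.1641, 0.2852, 0.2402, 0.1641], E[r] = -0.1602, γ^t·E[r] = -0.102500, running G = -1.115000
t=3: π = [0.1433, 0.1660, 0.2896, 0.2351, 0.1660], E[r] = -0.1353, γ^t·E[r] = -0.069250, running G = -1.184250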